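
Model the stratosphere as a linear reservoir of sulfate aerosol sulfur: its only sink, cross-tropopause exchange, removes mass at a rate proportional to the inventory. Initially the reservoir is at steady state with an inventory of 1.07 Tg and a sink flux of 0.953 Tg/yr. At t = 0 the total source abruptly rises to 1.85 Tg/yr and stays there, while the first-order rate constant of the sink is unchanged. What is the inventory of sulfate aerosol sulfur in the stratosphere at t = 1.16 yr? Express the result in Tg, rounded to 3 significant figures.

1.72 Tg

Residence time τ = M₀/F₀ = 1.123 yr. The eventual steady state is M_∞ = M₀·(F₁/F₀) = 1.07 × 1.85/0.953 = 2.0771 Tg.
The anomaly ΔM(t) = M(t) − M_∞ decays as ΔM₀·e^(−t/τ) with ΔM₀ = 1.07 − 2.0771 = −1.007 Tg.
At t = 1.16 yr, e^(−t/τ) = e^(−1.033) = 0.3559, so ΔM = −0.3584 Tg and M = 2.0771 − 0.3584 = 1.7187 Tg.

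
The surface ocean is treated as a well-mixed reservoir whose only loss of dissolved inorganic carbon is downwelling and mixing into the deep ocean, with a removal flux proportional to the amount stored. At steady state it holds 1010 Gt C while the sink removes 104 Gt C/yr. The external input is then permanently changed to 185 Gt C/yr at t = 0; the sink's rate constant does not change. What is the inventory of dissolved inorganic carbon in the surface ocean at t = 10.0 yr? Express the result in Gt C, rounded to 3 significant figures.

1520 Gt C

τ = M₀/F₀ = 1010/104 = 9.712 yr; rate constant k = 1/τ.
New steady state M_∞ = F₁/k = F₁·τ = 185 × 9.712 = 1796.6 Gt C.
M(t) = M_∞ + (M₀ − M_∞)·e^(−t/τ); t/τ = 10.0/9.712 = 1.030, so e^(−t/τ) = 0.3571.
M(t) = 1796.6 − 786.6 × 0.3571 = 1515.7 Gt C.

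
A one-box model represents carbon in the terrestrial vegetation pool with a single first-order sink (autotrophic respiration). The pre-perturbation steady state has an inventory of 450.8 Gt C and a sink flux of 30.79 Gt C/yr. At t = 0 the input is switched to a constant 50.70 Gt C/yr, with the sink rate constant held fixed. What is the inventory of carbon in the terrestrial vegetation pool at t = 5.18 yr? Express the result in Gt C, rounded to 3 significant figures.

538 Gt C

The sink rate constant is k = F₀/M₀ = 30.79/450.8 = 0.06830 yr⁻¹.
Solving dM/dt = F₁ − kM with M(0) = M₀ gives M(t) = F₁/k + (M₀ − F₁/k)·e^(−kt).
F₁/k = 50.70/0.06830 = 742.30 Gt C; kt = 0.06830 × 5.18 = 0.3538, e^(−kt) = 0.7020.
M(5.18) = 742.30 + (450.8 − 742.30) × 0.7020 = 742.30 − 204.6 = 537.66 Gt C.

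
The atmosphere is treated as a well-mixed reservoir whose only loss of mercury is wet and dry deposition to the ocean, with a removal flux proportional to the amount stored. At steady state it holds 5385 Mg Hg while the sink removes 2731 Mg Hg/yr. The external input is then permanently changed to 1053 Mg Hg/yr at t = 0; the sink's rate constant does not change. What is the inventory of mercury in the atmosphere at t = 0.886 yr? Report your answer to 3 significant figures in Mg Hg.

Residence time τ = M₀/F₀ = 1.972 yr. The eventual steady state is M_∞ = M₀·(F₁/F₀) = 5385 × 1053/2731 = 2076.3 Mg Hg.
The anomaly ΔM(t) = M(t) − M_∞ decays as ΔM₀·e^(−t/τ) with ΔM₀ = 5385 − 2076.3 = 3309 Mg Hg.
At t = 0.886 yr, e^(−t/τ) = e^(−0.4493) = 0.6381, so ΔM = 2111 Mg Hg and M = 2076.3 + 2111 = 4187.4 Mg Hg.

4190 Mg Hg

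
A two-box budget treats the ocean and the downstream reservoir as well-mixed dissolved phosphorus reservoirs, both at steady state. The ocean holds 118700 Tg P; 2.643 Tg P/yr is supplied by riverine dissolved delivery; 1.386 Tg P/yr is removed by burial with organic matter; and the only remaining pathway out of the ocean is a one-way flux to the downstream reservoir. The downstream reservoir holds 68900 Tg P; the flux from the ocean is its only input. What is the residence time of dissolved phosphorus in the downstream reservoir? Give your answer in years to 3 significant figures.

54800 yr

Balance the ocean: ΣF_in = 2.6430 Tg P/yr.
Flux to the downstream reservoir = ΣF_in − (1.386) = 1.2570 Tg P/yr.
At steady state the output of the downstream reservoir equals its input, 1.2570 Tg P/yr.
τ = M / F = 68900 / 1.2570 = 54810 yr.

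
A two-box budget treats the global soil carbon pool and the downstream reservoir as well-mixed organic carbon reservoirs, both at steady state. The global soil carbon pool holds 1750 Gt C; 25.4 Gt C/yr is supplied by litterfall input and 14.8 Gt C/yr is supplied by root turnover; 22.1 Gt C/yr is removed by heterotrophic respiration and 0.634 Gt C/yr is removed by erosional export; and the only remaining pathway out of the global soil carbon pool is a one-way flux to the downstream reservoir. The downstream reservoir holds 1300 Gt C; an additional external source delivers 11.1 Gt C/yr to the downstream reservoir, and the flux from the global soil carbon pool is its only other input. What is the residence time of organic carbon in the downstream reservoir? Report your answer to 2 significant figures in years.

Balance the global soil carbon pool: ΣF_in = 25.4 + 14.8 = 40.200 Gt C/yr.
Flux to the downstream reservoir = ΣF_in − (22.1 + 0.634) = 17.466 Gt C/yr.
Total input to the downstream reservoir = 17.466 + 11.1 = 28.566 Gt C/yr; at steady state this equals its total output.
τ = M / F = 1300 / 28.566 = 45.51 yr.

46 yr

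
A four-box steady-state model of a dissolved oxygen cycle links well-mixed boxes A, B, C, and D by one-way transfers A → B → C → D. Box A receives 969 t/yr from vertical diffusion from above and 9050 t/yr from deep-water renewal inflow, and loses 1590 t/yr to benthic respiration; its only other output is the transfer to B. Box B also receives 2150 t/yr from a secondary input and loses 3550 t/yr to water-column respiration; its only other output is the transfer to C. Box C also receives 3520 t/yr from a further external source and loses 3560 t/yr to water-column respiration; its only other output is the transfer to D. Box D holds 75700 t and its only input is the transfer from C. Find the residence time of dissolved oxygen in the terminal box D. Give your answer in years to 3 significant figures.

10.8 yr

Box A: F(A→B) = (969 + 9050) − 1590 = 8429.0 t/yr.
Box B: F(B→C) = (8429.0 + 2150) − 3550 = 7029.0 t/yr.
Box C: F(C→D) = (7029.0 + 3520) − 3560 = 6989.0 t/yr.
Box D throughput = its input = 6989.0 t/yr; τ = 75700 / 6989.0 = 10.83 yr.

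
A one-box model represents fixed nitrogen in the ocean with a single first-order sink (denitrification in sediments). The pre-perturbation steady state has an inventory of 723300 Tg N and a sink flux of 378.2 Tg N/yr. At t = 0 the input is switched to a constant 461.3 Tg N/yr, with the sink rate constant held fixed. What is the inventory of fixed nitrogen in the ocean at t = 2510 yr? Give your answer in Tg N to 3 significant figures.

The sink rate constant is k = F₀/M₀ = 378.2/723300 = 0.0005229 yr⁻¹.
Solving dM/dt = F₁ − kM with M(0) = M₀ gives M(t) = F₁/k + (M₀ − F₁/k)·e^(−kt).
F₁/k = 461.3/0.0005229 = 882230 Tg N; kt = 0.0005229 × 2510 = 1.312, e^(−kt) = 0.2692.
M(2510) = 882230 + (723300 − 882230) × 0.2692 = 882230 − 42780 = 839450 Tg N.

839000 Tg N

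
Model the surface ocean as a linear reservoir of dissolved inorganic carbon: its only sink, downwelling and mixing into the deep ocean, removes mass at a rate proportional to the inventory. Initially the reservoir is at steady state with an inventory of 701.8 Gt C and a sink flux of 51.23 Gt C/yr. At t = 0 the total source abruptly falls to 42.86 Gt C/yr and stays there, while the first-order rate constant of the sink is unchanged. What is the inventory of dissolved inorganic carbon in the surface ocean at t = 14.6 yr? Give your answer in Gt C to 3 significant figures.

τ = M₀/F₀ = 701.8/51.23 = 13.70 yr; rate constant k = 1/τ.
New steady state M_∞ = F₁/k = F₁·τ = 42.86 × 13.70 = 587.14 Gt C.
M(t) = M_∞ + (M₀ − M_∞)·e^(−t/τ); t/τ = 14.6/13.70 = 1.066, so e^(−t/τ) = 0.3445.
M(t) = 587.14 + 114.7 × 0.3445 = 626.64 Gt C.

627 Gt C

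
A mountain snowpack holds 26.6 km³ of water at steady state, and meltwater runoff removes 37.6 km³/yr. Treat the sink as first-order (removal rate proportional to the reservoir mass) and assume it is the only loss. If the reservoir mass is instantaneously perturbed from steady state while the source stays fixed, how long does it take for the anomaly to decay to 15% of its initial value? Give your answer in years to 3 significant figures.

For a linear reservoir the anomaly decays as exp(−t/τ) with τ = M/F = 26.6/37.6 = 0.7074 yr.
exp(−t/τ) = 0.15 ⇒ t = −τ ln(0.15) = 0.7074 × 1.897 = 1.342 yr.

1.34 yr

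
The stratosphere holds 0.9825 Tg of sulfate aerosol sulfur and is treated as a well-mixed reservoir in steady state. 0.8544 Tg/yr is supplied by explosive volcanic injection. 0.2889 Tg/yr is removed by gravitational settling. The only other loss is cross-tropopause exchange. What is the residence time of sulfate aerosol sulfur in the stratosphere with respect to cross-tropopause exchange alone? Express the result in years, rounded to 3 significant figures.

1.74 yr

At steady state ΣF_in = ΣF_out.
ΣF_in = 0.85440 Tg/yr.
Cross-tropopause exchange flux = ΣF_in − (0.2889) = 0.85440 − 0.2889 = 0.5655 Tg/yr.
τ = M / F = 0.9825 / 0.5655 = 1.737 yr.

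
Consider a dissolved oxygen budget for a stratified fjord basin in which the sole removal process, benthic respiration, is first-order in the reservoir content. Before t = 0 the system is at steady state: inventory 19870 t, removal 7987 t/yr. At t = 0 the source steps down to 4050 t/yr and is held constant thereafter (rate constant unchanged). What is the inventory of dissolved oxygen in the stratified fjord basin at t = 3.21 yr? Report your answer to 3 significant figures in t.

τ = M₀/F₀ = 19870/7987 = 2.488 yr; rate constant k = 1/τ.
New steady state M_∞ = F₁/k = F₁·τ = 4050 × 2.488 = 10076 t.
M(t) = M_∞ + (M₀ − M_∞)·e^(−t/τ); t/τ = 3.21/2.488 = 1.290, so e^(−t/τ) = 0.2752.
M(t) = 10076 + 9794 × 0.2752 = 12771 t.

12800 t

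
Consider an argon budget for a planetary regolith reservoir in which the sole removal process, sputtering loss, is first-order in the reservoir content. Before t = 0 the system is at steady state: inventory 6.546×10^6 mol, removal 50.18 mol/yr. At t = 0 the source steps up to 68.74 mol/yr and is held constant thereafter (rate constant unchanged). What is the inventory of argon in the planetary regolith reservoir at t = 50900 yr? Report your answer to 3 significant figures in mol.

The sink rate constant is k = F₀/M₀ = 50.18/6.546×10^6 = 7.666×10^-6 yr⁻¹.
Solving dM/dt = F₁ − kM with M(0) = M₀ gives M(t) = F₁/k + (M₀ − F₁/k)·e^(−kt).
F₁/k = 68.74/7.666×10^-6 = 8.9672×10^6 mol; kt = 7.666×10^-6 × 50900 = 0.3902, e^(−kt) = 0.6769.
M(50900) = 8.9672×10^6 + (6.546×10^6 − 8.9672×10^6) × 0.6769 = 8.9672×10^6 − 1.639×10^6 = 7.3282×10^6 mol.

7.33×10^6 mol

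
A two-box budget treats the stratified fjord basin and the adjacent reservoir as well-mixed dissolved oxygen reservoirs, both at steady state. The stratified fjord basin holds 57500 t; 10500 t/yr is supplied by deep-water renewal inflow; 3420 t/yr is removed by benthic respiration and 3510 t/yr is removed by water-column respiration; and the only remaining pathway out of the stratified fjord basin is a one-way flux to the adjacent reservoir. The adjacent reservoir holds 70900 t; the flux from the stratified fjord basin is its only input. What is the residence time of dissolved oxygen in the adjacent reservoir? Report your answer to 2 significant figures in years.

20 yr

Balance the stratified fjord basin: ΣF_in = 10500 t/yr.
Flux to the adjacent reservoir = ΣF_in − (3420 + 3510) = 3570.0 t/yr.
At steady state the output of the adjacent reservoir equals its input, 3570.0 t/yr.
τ = M / F = 70900 / 3570.0 = 19.86 yr.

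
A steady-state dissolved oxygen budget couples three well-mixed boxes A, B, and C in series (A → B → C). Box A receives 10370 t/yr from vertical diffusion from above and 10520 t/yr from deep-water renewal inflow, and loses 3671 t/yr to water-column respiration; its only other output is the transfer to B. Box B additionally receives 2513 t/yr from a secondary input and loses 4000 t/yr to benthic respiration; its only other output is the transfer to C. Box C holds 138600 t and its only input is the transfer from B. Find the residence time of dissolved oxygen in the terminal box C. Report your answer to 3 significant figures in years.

Box A: F(A→B) = (10370 + 10520) − 3671 = 17219 t/yr.
Box B: F(B→C) = (17219 + 2513) − 4000 = 15732 t/yr.
Box C throughput = its input = 15732 t/yr; τ = 138600 / 15732 = 8.810 yr.

8.81 yr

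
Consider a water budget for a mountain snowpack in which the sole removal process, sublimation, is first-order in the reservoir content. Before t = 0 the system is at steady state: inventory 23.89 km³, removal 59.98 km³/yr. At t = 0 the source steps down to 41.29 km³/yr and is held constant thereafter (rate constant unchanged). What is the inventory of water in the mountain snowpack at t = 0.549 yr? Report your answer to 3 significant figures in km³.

Residence time τ = M₀/F₀ = 0.3983 yr. The eventual steady state is M_∞ = M₀·(F₁/F₀) = 23.89 × 41.29/59.98 = 16.446 km³.
The anomaly ΔM(t) = M(t) − M_∞ decays as ΔM₀·e^(−t/τ) with ΔM₀ = 23.89 − 16.446 = 7.444 km³.
At t = 0.549 yr, e^(−t/τ) = e^(−1.378) = 0.2520, so ΔM = 1.876 km³ and M = 16.446 + 1.876 = 18.322 km³.

18.3 km³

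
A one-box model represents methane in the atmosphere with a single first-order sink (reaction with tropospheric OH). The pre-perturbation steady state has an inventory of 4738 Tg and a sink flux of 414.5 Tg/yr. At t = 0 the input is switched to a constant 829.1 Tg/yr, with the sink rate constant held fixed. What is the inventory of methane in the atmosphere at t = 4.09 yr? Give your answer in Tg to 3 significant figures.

6160 Tg

τ = M₀/F₀ = 4738/414.5 = 11.43 yr; rate constant k = 1/τ.
New steady state M_∞ = F₁/k = F₁·τ = 829.1 × 11.43 = 9477.1 Tg.
M(t) = M_∞ + (M₀ − M_∞)·e^(−t/τ); t/τ = 4.09/11.43 = 0.3578, so e^(−t/τ) = 0.6992.
M(t) = 9477.1 − 4739 × 0.6992 = 6163.5 Tg.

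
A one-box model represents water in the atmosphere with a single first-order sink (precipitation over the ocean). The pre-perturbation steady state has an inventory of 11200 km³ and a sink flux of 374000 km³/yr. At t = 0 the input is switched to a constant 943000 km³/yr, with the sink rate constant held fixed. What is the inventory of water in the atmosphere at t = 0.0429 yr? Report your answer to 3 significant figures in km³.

τ = M₀/F₀ = 11200/374000 = 0.02995 yr; rate constant k = 1/τ.
New steady state M_∞ = F₁/k = F₁·τ = 943000 × 0.02995 = 28240 km³.
M(t) = M_∞ + (M₀ − M_∞)·e^(−t/τ); t/τ = 0.0429/0.02995 = 1.433, so e^(−t/τ) = 0.2387.
M(t) = 28240 − 17040 × 0.2387 = 24172 km³.

24200 km³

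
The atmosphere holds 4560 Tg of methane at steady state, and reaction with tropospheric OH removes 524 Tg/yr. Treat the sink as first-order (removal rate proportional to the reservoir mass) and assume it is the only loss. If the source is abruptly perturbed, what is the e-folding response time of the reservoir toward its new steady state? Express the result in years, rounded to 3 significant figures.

8.70 yr

For a linear reservoir the response time equals the residence time τ = M/F.
τ = 4560 / 524 = 8.702 yr.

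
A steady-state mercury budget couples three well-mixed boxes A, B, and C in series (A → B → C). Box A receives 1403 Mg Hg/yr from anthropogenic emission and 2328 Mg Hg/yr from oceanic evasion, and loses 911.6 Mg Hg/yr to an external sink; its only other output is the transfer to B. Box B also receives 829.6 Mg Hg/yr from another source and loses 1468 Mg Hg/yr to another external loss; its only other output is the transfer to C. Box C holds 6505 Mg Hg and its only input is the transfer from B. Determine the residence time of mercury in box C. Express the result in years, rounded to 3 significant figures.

2.98 yr

Box A: F(A→B) = (1403 + 2328) − 911.6 = 2819.4 Mg Hg/yr.
Box B: F(B→C) = (2819.4 + 829.6) − 1468 = 2181.0 Mg Hg/yr.
Box C throughput = its input = 2181.0 Mg Hg/yr; τ = 6505 / 2181.0 = 2.983 yr.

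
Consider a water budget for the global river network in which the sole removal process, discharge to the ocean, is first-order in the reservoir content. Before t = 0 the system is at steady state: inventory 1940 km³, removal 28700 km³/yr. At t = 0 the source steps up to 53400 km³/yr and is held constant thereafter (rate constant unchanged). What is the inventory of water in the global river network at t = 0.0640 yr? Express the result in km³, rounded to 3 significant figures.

Residence time τ = M₀/F₀ = 0.06760 yr. The eventual steady state is M_∞ = M₀·(F₁/F₀) = 1940 × 53400/28700 = 3609.6 km³.
The anomaly ΔM(t) = M(t) − M_∞ decays as ΔM₀·e^(−t/τ) with ΔM₀ = 1940 − 3609.6 = −1670 km³.
At t = 0.0640 yr, e^(−t/τ) = e^(−0.9468) = 0.3880, so ΔM = −647.8 km³ and M = 3609.6 − 647.8 = 2961.8 km³.

2960 km³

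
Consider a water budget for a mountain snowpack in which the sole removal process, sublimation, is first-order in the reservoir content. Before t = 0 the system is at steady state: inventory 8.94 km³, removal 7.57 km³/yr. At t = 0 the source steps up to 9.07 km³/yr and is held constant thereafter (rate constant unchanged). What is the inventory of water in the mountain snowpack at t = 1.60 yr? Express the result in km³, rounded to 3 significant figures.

10.3 km³

The sink rate constant is k = F₀/M₀ = 7.57/8.94 = 0.8468 yr⁻¹.
Solving dM/dt = F₁ − kM with M(0) = M₀ gives M(t) = F₁/k + (M₀ − F₁/k)·e^(−kt).
F₁/k = 9.07/0.8468 = 10.711 km³; kt = 0.8468 × 1.60 = 1.355, e^(−kt) = 0.2580.
M(1.60) = 10.711 + (8.94 − 10.711) × 0.2580 = 10.711 − 0.4570 = 10.254 km³.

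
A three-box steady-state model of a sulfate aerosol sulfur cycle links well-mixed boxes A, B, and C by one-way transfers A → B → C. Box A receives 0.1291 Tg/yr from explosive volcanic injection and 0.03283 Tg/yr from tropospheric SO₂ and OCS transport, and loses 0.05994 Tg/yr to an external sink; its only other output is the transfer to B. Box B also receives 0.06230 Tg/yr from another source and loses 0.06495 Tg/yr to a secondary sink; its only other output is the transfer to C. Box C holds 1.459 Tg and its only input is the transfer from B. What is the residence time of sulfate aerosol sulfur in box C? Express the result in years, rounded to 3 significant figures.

Box A: F(A→B) = (0.1291 + 0.03283) − 0.05994 = 0.10199 Tg/yr.
Box B: F(B→C) = (0.10199 + 0.06230) − 0.06495 = 0.099340 Tg/yr.
Box C throughput = its input = 0.099340 Tg/yr; τ = 1.459 / 0.099340 = 14.69 yr.

14.7 yr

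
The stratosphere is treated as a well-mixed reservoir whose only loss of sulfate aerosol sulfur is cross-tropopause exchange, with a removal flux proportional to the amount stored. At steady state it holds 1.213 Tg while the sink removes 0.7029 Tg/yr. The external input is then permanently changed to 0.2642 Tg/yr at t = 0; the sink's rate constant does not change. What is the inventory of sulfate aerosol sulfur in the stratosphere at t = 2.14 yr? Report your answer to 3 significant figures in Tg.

0.675 Tg

Residence time τ = M₀/F₀ = 1.726 yr. The eventual steady state is M_∞ = M₀·(F₁/F₀) = 1.213 × 0.2642/0.7029 = 0.45593 Tg.
The anomaly ΔM(t) = M(t) − M_∞ decays as ΔM₀·e^(−t/τ) with ΔM₀ = 1.213 − 0.45593 = 0.7571 Tg.
At t = 2.14 yr, e^(−t/τ) = e^(−1.240) = 0.2894, so ΔM = 0.2191 Tg and M = 0.45593 + 0.2191 = 0.67500 Tg.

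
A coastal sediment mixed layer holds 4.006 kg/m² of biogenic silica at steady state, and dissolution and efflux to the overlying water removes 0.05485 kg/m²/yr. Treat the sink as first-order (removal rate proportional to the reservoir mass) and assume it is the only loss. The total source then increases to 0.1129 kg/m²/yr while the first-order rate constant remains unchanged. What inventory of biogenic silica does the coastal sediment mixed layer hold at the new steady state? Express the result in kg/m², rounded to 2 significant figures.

8.2 kg/m²

Rate constant k = F/M = 0.05485 / 4.006 = 0.01369 yr⁻¹.
At the new steady state, source = k·M_new ⇒ M_new = 0.1129 / 0.01369 = 8.246 kg/m².
(Equivalently M_new = M × F_new/F_old = 4.006 × 0.1129/0.05485.)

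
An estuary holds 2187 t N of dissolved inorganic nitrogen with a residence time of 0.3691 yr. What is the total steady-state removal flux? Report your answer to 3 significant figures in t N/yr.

F = M / τ = 2187 / 0.3691 = 5925 t N/yr.

5930 t N/yr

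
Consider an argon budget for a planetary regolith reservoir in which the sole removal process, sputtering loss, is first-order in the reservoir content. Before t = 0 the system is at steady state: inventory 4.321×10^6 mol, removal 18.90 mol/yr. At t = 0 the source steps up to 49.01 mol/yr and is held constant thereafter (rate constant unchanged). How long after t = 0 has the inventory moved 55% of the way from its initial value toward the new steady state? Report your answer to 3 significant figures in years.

τ = M₀/F₀ = 4.321×10^6/18.90 = 228600 yr.
The remaining gap fraction is e^(−t/τ); 55% covered ⇒ e^(−t/τ) = 0.450.
t = −τ ln(0.450) = 228600 × 0.7985 = 182600 yr.

183000 yr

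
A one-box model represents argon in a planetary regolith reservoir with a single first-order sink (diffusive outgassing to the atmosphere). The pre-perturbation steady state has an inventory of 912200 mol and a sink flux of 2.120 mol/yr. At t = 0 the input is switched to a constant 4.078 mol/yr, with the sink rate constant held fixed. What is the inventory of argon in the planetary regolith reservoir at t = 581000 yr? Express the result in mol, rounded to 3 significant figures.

The sink rate constant is k = F₀/M₀ = 2.120/912200 = 2.324×10^-6 yr⁻¹.
Solving dM/dt = F₁ − kM with M(0) = M₀ gives M(t) = F₁/k + (M₀ − F₁/k)·e^(−kt).
F₁/k = 4.078/2.324×10^-6 = 1.7547×10^6 mol; kt = 2.324×10^-6 × 581000 = 1.350, e^(−kt) = 0.2592.
M(581000) = 1.7547×10^6 + (912200 − 1.7547×10^6) × 0.2592 = 1.7547×10^6 − 218300 = 1.5363×10^6 mol.

1.54×10^6 mol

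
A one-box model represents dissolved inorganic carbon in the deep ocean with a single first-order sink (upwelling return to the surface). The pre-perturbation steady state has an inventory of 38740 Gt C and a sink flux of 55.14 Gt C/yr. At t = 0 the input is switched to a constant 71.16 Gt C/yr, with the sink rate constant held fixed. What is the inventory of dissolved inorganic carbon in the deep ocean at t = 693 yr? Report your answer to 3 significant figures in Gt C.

45800 Gt C

Residence time τ = M₀/F₀ = 702.6 yr. The eventual steady state is M_∞ = M₀·(F₁/F₀) = 38740 × 71.16/55.14 = 49995 Gt C.
The anomaly ΔM(t) = M(t) − M_∞ decays as ΔM₀·e^(−t/τ) with ΔM₀ = 38740 − 49995 = −11260 Gt C.
At t = 693 yr, e^(−t/τ) = e^(−0.9864) = 0.3729, so ΔM = −4197 Gt C and M = 49995 − 4197 = 45798 Gt C.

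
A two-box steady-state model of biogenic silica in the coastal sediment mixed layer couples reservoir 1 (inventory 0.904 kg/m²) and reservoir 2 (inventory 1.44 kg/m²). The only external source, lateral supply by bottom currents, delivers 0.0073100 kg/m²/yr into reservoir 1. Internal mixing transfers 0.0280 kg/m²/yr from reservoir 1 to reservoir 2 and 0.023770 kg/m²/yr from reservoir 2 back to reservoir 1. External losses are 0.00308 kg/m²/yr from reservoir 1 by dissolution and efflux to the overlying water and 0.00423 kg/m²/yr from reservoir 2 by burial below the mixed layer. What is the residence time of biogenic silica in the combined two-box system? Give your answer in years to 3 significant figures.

321 yr

For the system as a whole, the A↔B exchange is internal and contributes nothing to the throughput; only the external sinks remove mass.
M_total = 0.904 + 1.44 = 2.3440 kg/m².
ΣF_external_out = 0.00308 + 0.00423 = 0.0073100 kg/m²/yr.
τ = M_total / ΣF_ext = 2.3440 / 0.0073100 = 320.7 yr.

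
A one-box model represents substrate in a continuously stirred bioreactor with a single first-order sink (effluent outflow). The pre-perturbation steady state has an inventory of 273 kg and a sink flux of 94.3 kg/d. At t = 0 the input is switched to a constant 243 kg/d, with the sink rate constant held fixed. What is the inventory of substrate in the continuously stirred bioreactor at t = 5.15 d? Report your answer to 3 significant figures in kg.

631 kg

The sink rate constant is k = F₀/M₀ = 94.3/273 = 0.3454 d⁻¹.
Solving dM/dt = F₁ − kM with M(0) = M₀ gives M(t) = F₁/k + (M₀ − F₁/k)·e^(−kt).
F₁/k = 243/0.3454 = 703.49 kg; kt = 0.3454 × 5.15 = 1.779, e^(−kt) = 0.1688.
M(5.15) = 703.49 + (273 − 703.49) × 0.1688 = 703.49 − 72.68 = 630.81 kg.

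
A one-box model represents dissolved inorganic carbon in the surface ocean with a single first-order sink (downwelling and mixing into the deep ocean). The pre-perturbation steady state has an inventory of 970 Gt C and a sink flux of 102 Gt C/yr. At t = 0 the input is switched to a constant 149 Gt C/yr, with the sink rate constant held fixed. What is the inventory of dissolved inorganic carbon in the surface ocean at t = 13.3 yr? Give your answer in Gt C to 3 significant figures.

τ = M₀/F₀ = 970/102 = 9.510 yr; rate constant k = 1/τ.
New steady state M_∞ = F₁/k = F₁·τ = 149 × 9.510 = 1417.0 Gt C.
M(t) = M_∞ + (M₀ − M_∞)·e^(−t/τ); t/τ = 13.3/9.510 = 1.399, so e^(−t/τ) = 0.2470.
M(t) = 1417.0 − 447.0 × 0.2470 = 1306.6 Gt C.

1310 Gt C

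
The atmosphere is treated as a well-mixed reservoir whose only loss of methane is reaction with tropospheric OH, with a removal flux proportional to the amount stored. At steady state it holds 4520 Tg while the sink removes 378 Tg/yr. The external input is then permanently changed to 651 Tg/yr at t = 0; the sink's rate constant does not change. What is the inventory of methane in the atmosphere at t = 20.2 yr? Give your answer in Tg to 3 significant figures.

τ = M₀/F₀ = 4520/378 = 11.96 yr; rate constant k = 1/τ.
New steady state M_∞ = F₁/k = F₁·τ = 651 × 11.96 = 7784.4 Tg.
M(t) = M_∞ + (M₀ − M_∞)·e^(−t/τ); t/τ = 20.2/11.96 = 1.689, so e^(−t/τ) = 0.1847.
M(t) = 7784.4 − 3264 × 0.1847 = 7181.7 Tg.

7180 Tg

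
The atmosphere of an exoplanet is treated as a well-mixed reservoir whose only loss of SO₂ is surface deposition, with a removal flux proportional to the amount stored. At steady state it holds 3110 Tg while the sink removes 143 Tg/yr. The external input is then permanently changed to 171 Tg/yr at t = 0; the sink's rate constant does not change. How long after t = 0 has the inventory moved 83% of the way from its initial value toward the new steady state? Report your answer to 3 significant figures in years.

τ = M₀/F₀ = 3110/143 = 21.75 yr.
The remaining gap fraction is e^(−t/τ); 83% covered ⇒ e^(−t/τ) = 0.170.
t = −τ ln(0.170) = 21.75 × 1.772 = 38.54 yr.

38.5 yr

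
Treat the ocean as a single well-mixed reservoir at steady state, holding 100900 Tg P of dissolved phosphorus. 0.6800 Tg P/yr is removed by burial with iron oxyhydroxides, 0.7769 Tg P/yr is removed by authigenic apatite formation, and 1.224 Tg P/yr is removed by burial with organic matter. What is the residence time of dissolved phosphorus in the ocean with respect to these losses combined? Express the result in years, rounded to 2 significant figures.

Total removal = 0.6800 + 0.7769 + 1.224 = 2.6809 Tg P/yr.
τ = M / ΣF_out = 100900 / 2.6809 = 37640 yr.

38000 yr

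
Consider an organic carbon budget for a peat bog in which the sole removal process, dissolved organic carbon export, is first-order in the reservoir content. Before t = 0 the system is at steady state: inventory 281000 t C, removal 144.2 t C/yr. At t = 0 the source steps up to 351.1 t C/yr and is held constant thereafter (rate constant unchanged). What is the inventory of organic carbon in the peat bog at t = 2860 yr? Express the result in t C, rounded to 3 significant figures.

591000 t C

Residence time τ = M₀/F₀ = 1949 yr. The eventual steady state is M_∞ = M₀·(F₁/F₀) = 281000 × 351.1/144.2 = 684180 t C.
The anomaly ΔM(t) = M(t) − M_∞ decays as ΔM₀·e^(−t/τ) with ΔM₀ = 281000 − 684180 = −403200 t C.
At t = 2860 yr, e^(−t/τ) = e^(−1.468) = 0.2305, so ΔM = −92920 t C and M = 684180 − 92920 = 591260 t C.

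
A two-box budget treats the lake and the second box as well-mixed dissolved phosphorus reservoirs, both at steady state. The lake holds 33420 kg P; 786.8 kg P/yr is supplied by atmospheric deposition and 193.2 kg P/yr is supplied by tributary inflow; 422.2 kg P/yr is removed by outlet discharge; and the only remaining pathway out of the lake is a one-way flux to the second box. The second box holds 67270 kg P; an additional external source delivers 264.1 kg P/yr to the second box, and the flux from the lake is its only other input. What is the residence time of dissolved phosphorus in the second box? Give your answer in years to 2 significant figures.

Balance the lake: ΣF_in = 786.8 + 193.2 = 980.00 kg P/yr.
Flux to the second box = ΣF_in − (422.2) = 557.80 kg P/yr.
Total input to the second box = 557.80 + 264.1 = 821.90 kg P/yr; at steady state this equals its total output.
τ = M / F = 67270 / 821.90 = 81.85 yr.

82 yr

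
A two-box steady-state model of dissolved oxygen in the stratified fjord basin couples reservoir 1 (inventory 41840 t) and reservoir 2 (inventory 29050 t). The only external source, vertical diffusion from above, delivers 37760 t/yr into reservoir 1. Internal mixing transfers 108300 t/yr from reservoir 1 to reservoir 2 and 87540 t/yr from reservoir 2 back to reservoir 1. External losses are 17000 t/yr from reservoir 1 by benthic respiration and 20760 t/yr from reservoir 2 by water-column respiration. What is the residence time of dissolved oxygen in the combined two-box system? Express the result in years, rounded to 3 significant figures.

For the system as a whole, the A↔B exchange is internal and contributes nothing to the throughput; only the external sinks remove mass.
M_total = 41840 + 29050 = 70890 t.
ΣF_external_out = 17000 + 20760 = 37760 t/yr.
τ = M_total / ΣF_ext = 70890 / 37760 = 1.877 yr.

1.88 yr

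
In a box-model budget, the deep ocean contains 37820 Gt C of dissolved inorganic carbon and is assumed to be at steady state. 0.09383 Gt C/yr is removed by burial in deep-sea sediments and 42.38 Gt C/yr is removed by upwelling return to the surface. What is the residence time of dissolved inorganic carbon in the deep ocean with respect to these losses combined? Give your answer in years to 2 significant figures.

890 yr

Total removal = 0.09383 + 42.38 = 42.474 Gt C/yr.
τ = M / ΣF_out = 37820 / 42.474 = 890.4 yr.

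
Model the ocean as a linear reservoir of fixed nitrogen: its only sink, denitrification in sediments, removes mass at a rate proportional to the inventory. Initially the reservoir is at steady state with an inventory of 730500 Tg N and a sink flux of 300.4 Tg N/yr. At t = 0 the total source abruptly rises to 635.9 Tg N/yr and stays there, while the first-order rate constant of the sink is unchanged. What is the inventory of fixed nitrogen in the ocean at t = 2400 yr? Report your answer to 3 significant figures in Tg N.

τ = M₀/F₀ = 730500/300.4 = 2432 yr; rate constant k = 1/τ.
New steady state M_∞ = F₁/k = F₁·τ = 635.9 × 2432 = 1.5464×10^6 Tg N.
M(t) = M_∞ + (M₀ − M_∞)·e^(−t/τ); t/τ = 2400/2432 = 0.9869, so e^(−t/τ) = 0.3727.
M(t) = 1.5464×10^6 − 815900 × 0.3727 = 1.2423×10^6 Tg N.

1.24×10^6 Tg N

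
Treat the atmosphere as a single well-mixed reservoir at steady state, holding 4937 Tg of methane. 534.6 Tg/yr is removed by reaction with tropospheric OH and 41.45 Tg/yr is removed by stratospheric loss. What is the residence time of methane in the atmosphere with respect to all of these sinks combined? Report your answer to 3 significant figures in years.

8.57 yr

Total removal flux = 534.6 + 41.45 = 576.05 Tg/yr.
τ = M / ΣF_out = 4937 / 576.05 = 8.570 yr.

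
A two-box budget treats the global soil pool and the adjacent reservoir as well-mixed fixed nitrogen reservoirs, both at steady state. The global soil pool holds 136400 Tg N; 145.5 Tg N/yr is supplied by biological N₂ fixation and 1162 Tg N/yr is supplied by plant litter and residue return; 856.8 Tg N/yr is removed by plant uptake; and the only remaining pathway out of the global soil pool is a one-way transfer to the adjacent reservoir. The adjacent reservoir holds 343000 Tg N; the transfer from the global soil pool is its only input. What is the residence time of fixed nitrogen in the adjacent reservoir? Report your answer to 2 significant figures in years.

Balance the global soil pool: ΣF_in = 145.5 + 1162 = 1307.5 Tg N/yr.
Transfer to the adjacent reservoir = ΣF_in − (856.8) = 450.70 Tg N/yr.
At steady state the output of the adjacent reservoir equals its input, 450.70 Tg N/yr.
τ = M / F = 343000 / 450.70 = 761.0 yr.

760 yr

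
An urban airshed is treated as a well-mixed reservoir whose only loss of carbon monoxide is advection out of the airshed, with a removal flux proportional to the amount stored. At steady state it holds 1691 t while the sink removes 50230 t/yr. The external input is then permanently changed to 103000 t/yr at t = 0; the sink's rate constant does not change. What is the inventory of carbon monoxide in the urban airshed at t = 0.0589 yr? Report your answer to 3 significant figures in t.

Residence time τ = M₀/F₀ = 0.03367 yr. The eventual steady state is M_∞ = M₀·(F₁/F₀) = 1691 × 103000/50230 = 3467.5 t.
The anomaly ΔM(t) = M(t) − M_∞ decays as ΔM₀·e^(−t/τ) with ΔM₀ = 1691 − 3467.5 = −1777 t.
At t = 0.0589 yr, e^(−t/τ) = e^(−1.750) = 0.1738, so ΔM = −308.8 t and M = 3467.5 − 308.8 = 3158.7 t.

3160 t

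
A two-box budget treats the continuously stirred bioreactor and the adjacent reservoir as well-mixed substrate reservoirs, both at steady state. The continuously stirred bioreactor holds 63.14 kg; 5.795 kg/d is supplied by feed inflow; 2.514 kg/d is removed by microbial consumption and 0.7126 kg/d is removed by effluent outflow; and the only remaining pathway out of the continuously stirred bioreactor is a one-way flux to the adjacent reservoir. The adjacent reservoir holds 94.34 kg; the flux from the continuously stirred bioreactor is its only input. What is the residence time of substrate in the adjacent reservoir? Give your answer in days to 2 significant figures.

Balance the continuously stirred bioreactor: ΣF_in = 5.7950 kg/d.
Flux to the adjacent reservoir = ΣF_in − (2.514 + 0.7126) = 2.5684 kg/d.
At steady state the output of the adjacent reservoir equals its input, 2.5684 kg/d.
τ = M / F = 94.34 / 2.5684 = 36.73 d.

37 d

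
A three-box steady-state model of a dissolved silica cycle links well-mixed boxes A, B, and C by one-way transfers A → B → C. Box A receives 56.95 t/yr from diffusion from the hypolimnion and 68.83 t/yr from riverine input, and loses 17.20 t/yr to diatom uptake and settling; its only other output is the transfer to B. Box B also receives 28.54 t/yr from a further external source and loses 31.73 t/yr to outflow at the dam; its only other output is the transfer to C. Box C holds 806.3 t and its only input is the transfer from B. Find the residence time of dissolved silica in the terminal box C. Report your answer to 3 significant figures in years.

Box A: F(A→B) = (56.95 + 68.83) − 17.20 = 108.58 t/yr.
Box B: F(B→C) = (108.58 + 28.54) − 31.73 = 105.39 t/yr.
Box C throughput = its input = 105.39 t/yr; τ = 806.3 / 105.39 = 7.651 yr.

7.65 yr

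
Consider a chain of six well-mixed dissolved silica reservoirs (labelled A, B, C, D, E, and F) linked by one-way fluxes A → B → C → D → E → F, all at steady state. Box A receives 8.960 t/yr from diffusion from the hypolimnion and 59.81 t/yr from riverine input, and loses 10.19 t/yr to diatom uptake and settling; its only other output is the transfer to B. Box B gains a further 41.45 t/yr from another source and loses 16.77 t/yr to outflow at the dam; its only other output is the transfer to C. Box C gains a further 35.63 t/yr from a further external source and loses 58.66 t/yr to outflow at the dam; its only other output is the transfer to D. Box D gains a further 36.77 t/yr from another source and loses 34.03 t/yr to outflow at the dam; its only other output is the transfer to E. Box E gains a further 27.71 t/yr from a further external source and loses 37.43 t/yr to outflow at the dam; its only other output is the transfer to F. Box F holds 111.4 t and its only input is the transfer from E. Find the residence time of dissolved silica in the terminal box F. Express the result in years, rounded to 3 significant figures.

2.09 yr

Box A: F(A→B) = (8.960 + 59.81) − 10.19 = 58.580 t/yr.
Box B: F(B→C) = (58.580 + 41.45) − 16.77 = 83.260 t/yr.
Box C: F(C→D) = (83.260 + 35.63) − 58.66 = 60.230 t/yr.
Box D: F(D→E) = (60.230 + 36.77) − 34.03 = 62.970 t/yr.
Box E: F(E→F) = (62.970 + 27.71) − 37.43 = 53.250 t/yr.
Box F throughput = its input = 53.250 t/yr; τ = 111.4 / 53.250 = 2.092 yr.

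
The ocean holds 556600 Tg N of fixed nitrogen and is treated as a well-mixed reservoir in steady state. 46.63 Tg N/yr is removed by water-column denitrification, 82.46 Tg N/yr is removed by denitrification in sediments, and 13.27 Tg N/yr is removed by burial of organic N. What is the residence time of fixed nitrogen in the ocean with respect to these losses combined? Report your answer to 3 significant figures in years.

Total removal = 46.63 + 82.46 + 13.27 = 142.36 Tg N/yr.
τ = M / ΣF_out = 556600 / 142.36 = 3910 yr.

3910 yr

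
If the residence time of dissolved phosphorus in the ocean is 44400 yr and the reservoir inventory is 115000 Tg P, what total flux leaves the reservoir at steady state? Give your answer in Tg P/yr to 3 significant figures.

2.59 Tg P/yr

F = M / τ = 115000 / 44400 = 2.590 Tg P/yr.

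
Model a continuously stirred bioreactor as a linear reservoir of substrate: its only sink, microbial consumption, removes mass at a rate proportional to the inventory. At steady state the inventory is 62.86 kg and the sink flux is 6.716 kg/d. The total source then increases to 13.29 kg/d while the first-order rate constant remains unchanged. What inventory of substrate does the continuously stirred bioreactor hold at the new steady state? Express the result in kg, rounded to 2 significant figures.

120 kg

Rate constant k = F/M = 6.716 / 62.86 = 0.1068 d⁻¹.
At the new steady state, source = k·M_new ⇒ M_new = 13.29 / 0.1068 = 124.4 kg.
(Equivalently M_new = M × F_new/F_old = 62.86 × 13.29/6.716.)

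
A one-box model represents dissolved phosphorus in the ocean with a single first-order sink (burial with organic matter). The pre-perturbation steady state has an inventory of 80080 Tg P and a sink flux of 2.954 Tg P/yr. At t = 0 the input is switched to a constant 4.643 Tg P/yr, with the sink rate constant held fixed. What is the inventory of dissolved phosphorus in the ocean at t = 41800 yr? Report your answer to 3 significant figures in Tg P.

116000 Tg P

τ = M₀/F₀ = 80080/2.954 = 27110 yr; rate constant k = 1/τ.
New steady state M_∞ = F₁/k = F₁·τ = 4.643 × 27110 = 125870 Tg P.
M(t) = M_∞ + (M₀ − M_∞)·e^(−t/τ); t/τ = 41800/27110 = 1.542, so e^(−t/τ) = 0.2140.
M(t) = 125870 − 45790 × 0.2140 = 116070 Tg P.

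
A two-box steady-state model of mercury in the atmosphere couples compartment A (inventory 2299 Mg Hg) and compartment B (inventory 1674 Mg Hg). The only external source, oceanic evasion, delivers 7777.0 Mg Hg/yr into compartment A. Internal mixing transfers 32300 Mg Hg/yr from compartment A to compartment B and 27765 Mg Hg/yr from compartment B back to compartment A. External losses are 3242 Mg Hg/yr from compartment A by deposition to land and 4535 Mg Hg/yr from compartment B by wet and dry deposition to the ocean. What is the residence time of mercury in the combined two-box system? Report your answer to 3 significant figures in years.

0.511 yr

Residence time in the combined system uses the total inventory and the total *external* removal — internal exchanges between the two boxes cancel.
M_total = 2299 + 1674 = 3973.0 Mg Hg.
ΣF_external_out = 3242 + 4535 = 7777.0 Mg Hg/yr.
τ = M_total / ΣF_ext = 3973.0 / 7777.0 = 0.5109 yr.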